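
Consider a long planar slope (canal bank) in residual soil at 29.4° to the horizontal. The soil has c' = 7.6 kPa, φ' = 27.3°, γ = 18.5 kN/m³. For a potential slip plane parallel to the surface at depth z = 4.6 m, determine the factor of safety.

For an infinite slope with a slip plane parallel to the surface (no pore pressure): FS = [c' + γz cos²β tanφ'] / [γz sinβ cosβ].
γz = 18.5·4.6 = 85.10 kN/m²
Numerator = 7.6 + 85.10·cos²29.4°·tan27.3° = 7.6 + 85.10·0.7590·0.5161 = 40.938 kPa
Denominator = 85.10·sin29.4°·cos29.4° = 85.10·0.4909·0.8712 = 36.396 kPa
FS = 40.938 / 36.396 = 1.125

FS = 1.12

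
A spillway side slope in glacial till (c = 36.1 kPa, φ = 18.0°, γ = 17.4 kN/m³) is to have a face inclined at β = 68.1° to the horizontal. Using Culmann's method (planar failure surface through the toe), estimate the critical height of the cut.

Culmann's analysis gives the critical failure plane at α_cr = (β + φ)/2 = (68.1 + 18.0)/2 = 43.0°, and the critical height
H_c = (4c/γ) · sinβ cosφ / [1 − cos(β − φ)]
    = (4·36.1/17.4) · sin68.1°·cos18.0° / [1 − cos(50.1°)]
    = 8.299 · 0.9278·0.9511 / [1 − 0.6414]
    = 8.299 · 0.8824 / 0.3586
    = 20.42 m

H_c = 20.42 m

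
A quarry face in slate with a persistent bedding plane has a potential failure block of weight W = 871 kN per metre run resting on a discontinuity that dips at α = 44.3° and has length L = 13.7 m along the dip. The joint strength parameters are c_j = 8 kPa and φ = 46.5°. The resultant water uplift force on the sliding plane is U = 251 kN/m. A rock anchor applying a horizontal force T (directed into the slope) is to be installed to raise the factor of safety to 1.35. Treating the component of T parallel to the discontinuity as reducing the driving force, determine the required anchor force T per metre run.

T = 188 kN/m

Resolving forces along and normal to the sliding plane, with the horizontal anchor force T adding T·sinα to the effective normal force and T·cosα acting up the plane against the driving force:
FS = [c_jL + (W cosα − U + T sinα) tanφ] / [W sinα − T cosα]
Without the anchor: N' = 372.4 kN/m, driving T_d = 608.3 kN/m, resisting R = 8·13.7 + 372.4·tan46.5° = 502.0 kN/m, FS = 0.83.
Setting FS = 1.35 and solving for T:
1.35·(608.3 − T cos44.3°) = 502.0 + T sin44.3°·tan46.5°
T·(sin44.3°·tan46.5° + 1.35·cos44.3°) = 1.35·608.3 − 502.0
T·(0.6984·1.0538 + 1.35·0.7157) = 821.2 − 502.0 = 319.2
T·1.7022 = 319.2
T = 187.5 kN/m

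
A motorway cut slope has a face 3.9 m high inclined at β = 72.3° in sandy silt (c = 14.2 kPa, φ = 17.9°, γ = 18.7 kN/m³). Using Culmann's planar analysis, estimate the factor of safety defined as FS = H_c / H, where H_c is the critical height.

H_c = (4c/γ) · sinβ cosφ / [1 − cos(β − φ)]
    = (4·14.2/18.7) · sin72.3°·cos17.9° / [1 − cos54.4°]
    = 3.037 · 0.9065 / 0.4179 = 6.59 m
FS = H_c / H = 6.59 / 3.9 = 1.690

FS = 1.69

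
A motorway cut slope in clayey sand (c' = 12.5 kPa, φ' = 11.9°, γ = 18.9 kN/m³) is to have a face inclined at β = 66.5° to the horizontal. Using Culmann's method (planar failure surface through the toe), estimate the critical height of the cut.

H_c = 5.64 m

Culmann's analysis gives the critical failure plane at α_cr = (β + φ')/2 = (66.5 + 11.9)/2 = 39.2°, and the critical height
H_c = (4c'/γ) · sinβ cosφ' / [1 − cos(β − φ')]
    = (4·12.5/18.9) · sin66.5°·cos11.9° / [1 − cos(54.6°)]
    = 2.646 · 0.9171·0.9785 / [1 − 0.5793]
    = 2.646 · 0.8974 / 0.4207
    = 5.64 m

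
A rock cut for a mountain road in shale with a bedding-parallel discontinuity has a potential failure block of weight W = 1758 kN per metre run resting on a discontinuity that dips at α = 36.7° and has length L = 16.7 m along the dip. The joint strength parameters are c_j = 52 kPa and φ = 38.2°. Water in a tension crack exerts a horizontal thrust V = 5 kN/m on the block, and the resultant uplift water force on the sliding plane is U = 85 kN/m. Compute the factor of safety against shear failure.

FS = 1.81

Resolving the block weight along and normal to the plane and applying the Mohr–Coulomb strength on the joint:
N' = W cosα − U − V sinα = 1758·cos36.7° − 85 − 5·sin36.7° = 1321.5 kN/m
Driving force T = W sinα + V cosα = 1758·sin36.7° + 5·cos36.7° = 1054.6 kN/m
Resisting force R = c_j·L + N'·tanφ = 52·16.7 + 1321.5·tan38.2° = 868.4 + 1039.9 = 1908.3 kN/m
FS = R / T = 1908.3 / 1054.6 = 1.809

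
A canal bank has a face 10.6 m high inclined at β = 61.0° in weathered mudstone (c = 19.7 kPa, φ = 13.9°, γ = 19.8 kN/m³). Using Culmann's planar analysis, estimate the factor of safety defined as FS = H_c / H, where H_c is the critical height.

FS = 1.00

H_c = (4c/γ) · sinβ cosφ / [1 − cos(β − φ)]
    = (4·19.7/19.8) · sin61.0°·cos13.9° / [1 − cos47.1°]
    = 3.980 · 0.8490 / 0.3193 = 10.58 m
FS = H_c / H = 10.58 / 10.6 = 0.998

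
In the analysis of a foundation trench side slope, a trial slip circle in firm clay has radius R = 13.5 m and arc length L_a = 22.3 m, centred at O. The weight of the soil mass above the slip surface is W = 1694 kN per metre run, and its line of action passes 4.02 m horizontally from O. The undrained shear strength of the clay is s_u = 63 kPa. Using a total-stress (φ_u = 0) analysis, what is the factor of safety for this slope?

Taking moments about the centre O, the resisting moment is provided by the undrained shear strength acting along the arc:
M_R = s_u·L_a·R = 63·22.30·13.5 = 18966.2 kN·m/m
M_D = W·d = 1694·4.02 = 6809.9 kN·m/m
FS = M_R / M_D = 18966.2 / 6809.9 = 2.785

FS = 2.79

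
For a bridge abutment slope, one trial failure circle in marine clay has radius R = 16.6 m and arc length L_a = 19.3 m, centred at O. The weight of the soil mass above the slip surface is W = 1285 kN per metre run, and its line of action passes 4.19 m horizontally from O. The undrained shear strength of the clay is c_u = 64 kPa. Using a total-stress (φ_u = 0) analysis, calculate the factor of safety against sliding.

Taking moments about the centre O, the resisting moment is provided by the undrained shear strength acting along the arc:
M_R = c_u·L_a·R = 64·19.30·16.6 = 20504.3 kN·m/m
M_D = W·d = 1285·4.19 = 5384.2 kN·m/m
FS = M_R / M_D = 20504.3 / 5384.2 = 3.808

FS = 3.81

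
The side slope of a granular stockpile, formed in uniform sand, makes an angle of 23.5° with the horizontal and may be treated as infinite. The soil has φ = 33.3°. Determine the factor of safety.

For a dry cohesionless infinite slope the factor of safety is FS = tanφ / tanβ.
FS = tan33.3° / tan23.5° = 0.6569 / 0.4348 = 1.511

FS = 1.51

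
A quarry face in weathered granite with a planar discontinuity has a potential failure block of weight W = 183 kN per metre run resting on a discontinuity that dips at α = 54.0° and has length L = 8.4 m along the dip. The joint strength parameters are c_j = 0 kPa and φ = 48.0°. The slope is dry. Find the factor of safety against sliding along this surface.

FS = 0.81

Resolving the block weight along and normal to the plane and applying the Mohr–Coulomb strength on the joint:
N' = W cosα = 183·cos54.0° = 107.6 kN/m
Driving force T = W sinα = 183·sin54.0° = 148.1 kN/m
Resisting force R = c_j·L + N'·tanφ = 0·8.4 + 107.6·tan48.0° = 0.0 + 119.5 = 119.5 kN/m
FS = R / T = 119.5 / 148.1 = 0.807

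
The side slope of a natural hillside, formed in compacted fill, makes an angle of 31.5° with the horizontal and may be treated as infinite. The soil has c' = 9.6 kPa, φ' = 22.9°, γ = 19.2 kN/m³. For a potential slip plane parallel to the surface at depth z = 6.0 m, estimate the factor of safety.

For an infinite slope with a slip plane parallel to the surface (no pore pressure): FS = [c' + γz cos²β tanφ'] / [γz sinβ cosβ].
γz = 19.2·6.0 = 115.20 kN/m²
Numerator = 9.6 + 115.20·cos²31.5°·tan22.9° = 9.6 + 115.20·0.7270·0.4224 = 44.977 kPa
Denominator = 115.20·sin31.5°·cos31.5° = 115.20·0.5225·0.8526 = 51.322 kPa
FS = 44.977 / 51.322 = 0.876

FS = 0.88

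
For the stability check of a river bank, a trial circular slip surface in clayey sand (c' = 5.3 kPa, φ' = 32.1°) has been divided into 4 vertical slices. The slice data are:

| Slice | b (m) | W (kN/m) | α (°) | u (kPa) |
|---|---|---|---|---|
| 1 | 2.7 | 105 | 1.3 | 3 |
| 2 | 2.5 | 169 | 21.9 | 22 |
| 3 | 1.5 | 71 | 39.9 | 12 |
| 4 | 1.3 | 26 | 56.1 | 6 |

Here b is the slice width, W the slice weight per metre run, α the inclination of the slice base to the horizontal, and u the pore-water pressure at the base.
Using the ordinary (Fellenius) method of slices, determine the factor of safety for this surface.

FS = 1.46

Ordinary method of slices: FS = Σ[c'·Δl_i + (W_i cosα_i − u_i·Δl_i)·tanφ'] / Σ W_i sinα_i, with Δl_i = b_i / cosα_i.
Slice 1: Δl = 2.7/cos1.3° = 2.701 m; N'_1 = 105·cos1.3° − 3·2.701 = 96.9; c'Δl = 14.31; W sinα = 2.4
Slice 2: Δl = 2.5/cos21.9° = 2.694 m; N'_2 = 169·cos21.9° − 22·2.694 = 97.5; c'Δl = 14.28; W sinα = 63.0
Slice 3: Δl = 1.5/cos39.9° = 1.955 m; N'_3 = 71·cos39.9° − 12·1.955 = 31.0; c'Δl = 10.36; W sinα = 45.5
Slice 4: Δl = 1.3/cos56.1° = 2.331 m; N'_4 = 26·cos56.1° − 6·2.331 = 0.5; c'Δl = 12.35; W sinα = 21.6
Σc'Δl = 51.3 kN/m; ΣN' = 225.9 kN/m; ΣW sinα = 132.5 kN/m
Resisting = 51.3 + 225.9·tan32.1° = 51.3 + 141.7 = 193.0 kN/m
FS = 193.0 / 132.5 = 1.456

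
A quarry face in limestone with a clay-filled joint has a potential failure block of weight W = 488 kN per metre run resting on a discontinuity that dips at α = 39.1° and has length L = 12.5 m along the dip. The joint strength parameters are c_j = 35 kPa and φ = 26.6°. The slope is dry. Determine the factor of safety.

Resolving the block weight along and normal to the plane and applying the Mohr–Coulomb strength on the joint:
N' = W cosα = 488·cos39.1° = 378.7 kN/m
Driving force T = W sinα = 488·sin39.1° = 307.8 kN/m
Resisting force R = c_j·L + N'·tanφ = 35·12.5 + 378.7·tan26.6° = 437.5 + 189.6 = 627.1 kN/m
FS = R / T = 627.1 / 307.8 = 2.038

FS = 2.04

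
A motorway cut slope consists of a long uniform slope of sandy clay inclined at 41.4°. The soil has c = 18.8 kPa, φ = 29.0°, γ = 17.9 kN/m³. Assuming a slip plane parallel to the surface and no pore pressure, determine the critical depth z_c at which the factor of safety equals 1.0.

z_c = 5.70 m

Setting FS = 1.00 in FS = [c + γz cos²β tanφ] / [γz sinβ cosβ] and solving for z:
z = c / [γ cosβ (FS·sinβ − cosβ·tanφ)]
  = 18.8 / [17.9·cos41.4°·(1.00·sin41.4° − cos41.4°·tan29.0°)]
  = 18.8 / [17.9·0.7501·(1.00·0.6613 − 0.7501·0.5543)]
  = 18.8 / 3.2966 = 5.703 m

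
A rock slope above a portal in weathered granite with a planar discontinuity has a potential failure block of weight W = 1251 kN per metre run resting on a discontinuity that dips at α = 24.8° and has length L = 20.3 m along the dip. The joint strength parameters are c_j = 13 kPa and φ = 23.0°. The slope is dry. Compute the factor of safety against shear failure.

Resolving the block weight along and normal to the plane and applying the Mohr–Coulomb strength on the joint:
N' = W cosα = 1251·cos24.8° = 1135.6 kN/m
Driving force T = W sinα = 1251·sin24.8° = 524.7 kN/m
Resisting force R = c_j·L + N'·tanφ = 13·20.3 + 1135.6·tan23.0° = 263.9 + 482.0 = 745.9 kN/m
FS = R / T = 745.9 / 524.7 = 1.422

FS = 1.42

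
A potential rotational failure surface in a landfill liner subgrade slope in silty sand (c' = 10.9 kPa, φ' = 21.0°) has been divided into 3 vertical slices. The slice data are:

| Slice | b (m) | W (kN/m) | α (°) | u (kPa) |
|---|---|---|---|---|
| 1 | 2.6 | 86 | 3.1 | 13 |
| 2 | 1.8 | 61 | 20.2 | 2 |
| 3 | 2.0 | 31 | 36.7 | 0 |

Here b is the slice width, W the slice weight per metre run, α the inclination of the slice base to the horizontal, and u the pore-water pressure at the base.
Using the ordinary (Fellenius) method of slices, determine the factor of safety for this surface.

FS = 2.86

Ordinary method of slices: FS = Σ[c'·Δl_i + (W_i cosα_i − u_i·Δl_i)·tanφ'] / Σ W_i sinα_i, with Δl_i = b_i / cosα_i.
Slice 1: Δl = 2.6/cos3.1° = 2.604 m; N'_1 = 86·cos3.1° − 13·2.604 = 52.0; c'Δl = 28.38; W sinα = 4.7
Slice 2: Δl = 1.8/cos20.2° = 1.918 m; N'_2 = 61·cos20.2° − 2·1.918 = 53.4; c'Δl = 20.91; W sinα = 21.1
Slice 3: Δl = 2.0/cos36.7° = 2.494 m; N'_3 = 31·cos36.7° − 0·2.494 = 24.9; c'Δl = 27.19; W sinα = 18.5
Σc'Δl = 76.5 kN/m; ΣN' = 130.3 kN/m; ΣW sinα = 44.2 kN/m
Resisting = 76.5 + 130.3·tan21.0° = 76.5 + 50.0 = 126.5 kN/m
FS = 126.5 / 44.2 = 2.859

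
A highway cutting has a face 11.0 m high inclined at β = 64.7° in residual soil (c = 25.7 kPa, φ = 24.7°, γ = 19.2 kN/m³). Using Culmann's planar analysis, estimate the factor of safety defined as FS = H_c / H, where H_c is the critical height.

FS = 1.71

H_c = (4c/γ) · sinβ cosφ / [1 − cos(β − φ)]
    = (4·25.7/19.2) · sin64.7°·cos24.7° / [1 − cos40.0°]
    = 5.354 · 0.8214 / 0.2340 = 18.80 m
FS = H_c / H = 18.80 / 11.0 = 1.709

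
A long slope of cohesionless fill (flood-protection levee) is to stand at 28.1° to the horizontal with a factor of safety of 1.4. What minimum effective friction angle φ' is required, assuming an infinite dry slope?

FS = tanφ'/tanβ ⇒ tanφ' = FS · tanβ = 1.4 · tan28.1° = 0.7475
φ' = arctan(0.7475) = 36.78°

φ' = 36.8°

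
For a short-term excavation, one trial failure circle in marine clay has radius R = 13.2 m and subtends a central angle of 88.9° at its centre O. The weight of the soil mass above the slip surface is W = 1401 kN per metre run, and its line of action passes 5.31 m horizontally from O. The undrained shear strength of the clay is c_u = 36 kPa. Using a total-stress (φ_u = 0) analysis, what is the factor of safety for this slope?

FS = 1.31

Taking moments about the centre O, the resisting moment is provided by the undrained shear strength acting along the arc:
Arc length L_a = R·θ = 13.2·(88.9°·π/180) = 13.2·1.5516 = 20.48 m
M_R = c_u·L_a·R = 36·20.48·13.2 = 9732.6 kN·m/m
M_D = W·d = 1401·5.31 = 7439.3 kN·m/m
FS = M_R / M_D = 9732.6 / 7439.3 = 1.308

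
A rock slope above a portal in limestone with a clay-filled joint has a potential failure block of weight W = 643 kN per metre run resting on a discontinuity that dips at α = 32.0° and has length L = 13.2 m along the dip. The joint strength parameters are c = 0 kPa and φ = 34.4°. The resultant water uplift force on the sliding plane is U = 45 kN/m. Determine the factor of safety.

Resolving the block weight along and normal to the plane and applying the Mohr–Coulomb strength on the joint:
N' = W cosα − U = 643·cos32.0° − 45 = 500.3 kN/m
Driving force T = W sinα = 643·sin32.0° = 340.7 kN/m
Resisting force R = c·L + N'·tanφ = 0·13.2 + 500.3·tan34.4° = 0.0 + 342.6 = 342.6 kN/m
FS = R / T = 342.6 / 340.7 = 1.005

FS = 1.01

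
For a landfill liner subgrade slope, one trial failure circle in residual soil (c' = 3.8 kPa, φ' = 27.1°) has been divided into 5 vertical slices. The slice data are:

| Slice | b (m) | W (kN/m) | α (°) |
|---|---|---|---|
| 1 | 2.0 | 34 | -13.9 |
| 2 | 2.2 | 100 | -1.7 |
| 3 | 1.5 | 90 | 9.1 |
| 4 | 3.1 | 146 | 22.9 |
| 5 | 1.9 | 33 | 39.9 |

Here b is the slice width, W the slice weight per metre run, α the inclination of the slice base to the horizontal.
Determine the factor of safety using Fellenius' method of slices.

Ordinary method of slices: FS = Σ[c'·Δl_i + (W_i cosα_i)·tanφ'] / Σ W_i sinα_i, with Δl_i = b_i / cosα_i.
Slice 1: Δl = 2.0/cos(-13.9°) = 2.060 m; N'_1 = 34·cos(-13.9°) = 33.0; c'Δl = 7.83; W sinα = -8.2
Slice 2: Δl = 2.2/cos(-1.7°) = 2.201 m; N'_2 = 100·cos(-1.7°) = 100.0; c'Δl = 8.36; W sinα = -3.0
Slice 3: Δl = 1.5/cos9.1° = 1.519 m; N'_3 = 90·cos9.1° = 88.9; c'Δl = 5.77; W sinα = 14.2
Slice 4: Δl = 3.1/cos22.9° = 3.365 m; N'_4 = 146·cos22.9° = 134.5; c'Δl = 12.79; W sinα = 56.8
Slice 5: Δl = 1.9/cos39.9° = 2.477 m; N'_5 = 33·cos39.9° = 25.3; c'Δl = 9.41; W sinα = 21.2
Σc'Δl = 44.2 kN/m; ΣN' = 381.6 kN/m; ΣW sinα = 81.1 kN/m
Resisting = 44.2 + 381.6·tan27.1° = 44.2 + 195.3 = 239.5 kN/m
FS = 239.5 / 81.1 = 2.953

FS = 2.95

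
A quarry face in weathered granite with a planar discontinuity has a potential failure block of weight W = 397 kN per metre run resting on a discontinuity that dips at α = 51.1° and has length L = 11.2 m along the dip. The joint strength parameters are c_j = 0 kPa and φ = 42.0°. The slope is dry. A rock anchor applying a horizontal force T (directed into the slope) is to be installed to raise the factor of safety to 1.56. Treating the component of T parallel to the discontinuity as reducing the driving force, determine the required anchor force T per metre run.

T = 153 kN/m

Resolving forces along and normal to the sliding plane, with the horizontal anchor force T adding T·sinα to the effective normal force and T·cosα acting up the plane against the driving force:
FS = [c_jL + (W cosα + T sinα) tanφ] / [W sinα − T cosα]
Without the anchor: N' = 249.3 kN/m, driving T_d = 309.0 kN/m, resisting R = 0·11.2 + 249.3·tan42.0° = 224.5 kN/m, FS = 0.73.
Setting FS = 1.56 and solving for T:
1.56·(309.0 − T cos51.1°) = 224.5 + T sin51.1°·tan42.0°
T·(sin51.1°·tan42.0° + 1.56·cos51.1°) = 1.56·309.0 − 224.5
T·(0.7782·0.9004 + 1.56·0.6280) = 482.0 − 224.5 = 257.5
T·1.6804 = 257.5
T = 153.2 kN/m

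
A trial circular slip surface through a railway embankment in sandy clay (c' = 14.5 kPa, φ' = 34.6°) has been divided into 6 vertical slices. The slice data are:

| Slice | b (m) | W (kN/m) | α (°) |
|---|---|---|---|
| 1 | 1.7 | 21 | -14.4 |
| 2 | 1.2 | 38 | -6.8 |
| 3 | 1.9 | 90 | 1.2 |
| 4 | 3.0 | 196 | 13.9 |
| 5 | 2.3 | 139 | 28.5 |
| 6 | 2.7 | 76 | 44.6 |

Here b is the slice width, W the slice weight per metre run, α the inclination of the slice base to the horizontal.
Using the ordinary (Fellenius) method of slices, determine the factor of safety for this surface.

Ordinary method of slices: FS = Σ[c'·Δl_i + (W_i cosα_i)·tanφ'] / Σ W_i sinα_i, with Δl_i = b_i / cosα_i.
Slice 1: Δl = 1.7/cos(-14.4°) = 1.755 m; N'_1 = 21·cos(-14.4°) = 20.3; c'Δl = 25.45; W sinα = -5.2
Slice 2: Δl = 1.2/cos(-6.8°) = 1.209 m; N'_2 = 38·cos(-6.8°) = 37.7; c'Δl = 17.52; W sinα = -4.5
Slice 3: Δl = 1.9/cos1.2° = 1.900 m; N'_3 = 90·cos1.2° = 90.0; c'Δl = 27.56; W sinα = 1.9
Slice 4: Δl = 3.0/cos13.9° = 3.091 m; N'_4 = 196·cos13.9° = 190.3; c'Δl = 44.81; W sinα = 47.1
Slice 5: Δl = 2.3/cos28.5° = 2.617 m; N'_5 = 139·cos28.5° = 122.2; c'Δl = 37.95; W sinα = 66.3
Slice 6: Δl = 2.7/cos44.6° = 3.792 m; N'_6 = 76·cos44.6° = 54.1; c'Δl = 54.98; W sinα = 53.4
Σc'Δl = 208.3 kN/m; ΣN' = 514.6 kN/m; ΣW sinα = 158.9 kN/m
Resisting = 208.3 + 514.6·tan34.6° = 208.3 + 355.0 = 563.3 kN/m
FS = 563.3 / 158.9 = 3.544

FS = 3.54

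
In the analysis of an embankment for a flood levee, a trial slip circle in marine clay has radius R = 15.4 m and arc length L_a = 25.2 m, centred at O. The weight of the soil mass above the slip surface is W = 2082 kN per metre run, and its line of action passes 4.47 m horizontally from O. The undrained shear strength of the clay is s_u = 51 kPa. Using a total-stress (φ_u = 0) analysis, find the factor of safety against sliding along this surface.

FS = 2.13

Taking moments about the centre O, the resisting moment is provided by the undrained shear strength acting along the arc:
M_R = s_u·L_a·R = 51·25.20·15.4 = 19792.1 kN·m/m
M_D = W·d = 2082·4.47 = 9306.5 kN·m/m
FS = M_R / M_D = 19792.1 / 9306.5 = 2.127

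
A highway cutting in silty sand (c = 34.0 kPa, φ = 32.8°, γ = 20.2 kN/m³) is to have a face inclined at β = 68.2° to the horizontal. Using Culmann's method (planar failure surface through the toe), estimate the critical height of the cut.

Culmann's analysis gives the critical failure plane at α_cr = (β + φ)/2 = (68.2 + 32.8)/2 = 50.5°, and the critical height
H_c = (4c/γ) · sinβ cosφ / [1 − cos(β − φ)]
    = (4·34.0/20.2) · sin68.2°·cos32.8° / [1 − cos(35.4°)]
    = 6.733 · 0.9285·0.8406 / [1 − 0.8151]
    = 6.733 · 0.7805 / 0.1849
    = 28.42 m

H_c = 28.42 m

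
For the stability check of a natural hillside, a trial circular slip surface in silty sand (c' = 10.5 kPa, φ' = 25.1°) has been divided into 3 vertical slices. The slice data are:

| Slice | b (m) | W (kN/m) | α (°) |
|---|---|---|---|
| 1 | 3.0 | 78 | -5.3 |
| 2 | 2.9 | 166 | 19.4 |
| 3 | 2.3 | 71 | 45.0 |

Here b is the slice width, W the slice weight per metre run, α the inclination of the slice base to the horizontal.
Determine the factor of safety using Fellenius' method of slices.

FS = 2.36

Ordinary method of slices: FS = Σ[c'·Δl_i + (W_i cosα_i)·tanφ'] / Σ W_i sinα_i, with Δl_i = b_i / cosα_i.
Slice 1: Δl = 3.0/cos(-5.3°) = 3.013 m; N'_1 = 78·cos(-5.3°) = 77.7; c'Δl = 31.64; W sinα = -7.2
Slice 2: Δl = 2.9/cos19.4° = 3.075 m; N'_2 = 166·cos19.4° = 156.6; c'Δl = 32.28; W sinα = 55.1
Slice 3: Δl = 2.3/cos45.0° = 3.253 m; N'_3 = 71·cos45.0° = 50.2; c'Δl = 34.15; W sinα = 50.2
Σc'Δl = 98.1 kN/m; ΣN' = 284.4 kN/m; ΣW sinα = 98.1 kN/m
Resisting = 98.1 + 284.4·tan25.1° = 98.1 + 133.2 = 231.3 kN/m
FS = 231.3 / 98.1 = 2.357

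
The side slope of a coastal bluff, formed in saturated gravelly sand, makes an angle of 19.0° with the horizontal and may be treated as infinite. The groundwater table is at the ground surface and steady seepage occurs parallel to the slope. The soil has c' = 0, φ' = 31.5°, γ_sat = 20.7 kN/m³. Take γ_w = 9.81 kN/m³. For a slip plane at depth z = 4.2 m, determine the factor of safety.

FS = 0.94

With seepage parallel to the slope and the water table at the surface, the effective normal stress on the slip plane uses the buoyant unit weight γ' = γ_sat − γ_w while the driving shear stress uses γ_sat:
FS = [c' + γ' z cos²β tanφ'] / [γ_sat z sinβ cosβ]
(For c' = 0 this reduces to FS = (γ'/γ_sat)·tanφ'/tanβ.)
γ' = 20.7 − 9.81 = 10.89 kN/m³
Numerator = 0.0 + 10.89·4.2·cos²19.0°·tan31.5° = 0.0 + 10.89·4.2·0.8940·0.6128 = 25.057 kPa
Denominator = 20.7·4.2·sin19.0°·cos19.0° = 20.7·4.2·0.3256·0.9455 = 26.763 kPa
FS = 25.057 / 26.763 = 0.936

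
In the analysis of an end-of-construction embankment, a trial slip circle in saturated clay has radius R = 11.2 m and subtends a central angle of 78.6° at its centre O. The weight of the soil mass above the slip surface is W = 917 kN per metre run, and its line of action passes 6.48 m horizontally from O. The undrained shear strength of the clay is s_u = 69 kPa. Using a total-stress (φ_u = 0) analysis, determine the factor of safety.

Taking moments about the centre O, the resisting moment is provided by the undrained shear strength acting along the arc:
Arc length L_a = R·θ = 11.2·(78.6°·π/180) = 11.2·1.3718 = 15.36 m
M_R = s_u·L_a·R = 69·15.36·11.2 = 11873.7 kN·m/m
M_D = W·d = 917·6.48 = 5942.2 kN·m/m
FS = M_R / M_D = 11873.7 / 5942.2 = 1.998

FS = 2.00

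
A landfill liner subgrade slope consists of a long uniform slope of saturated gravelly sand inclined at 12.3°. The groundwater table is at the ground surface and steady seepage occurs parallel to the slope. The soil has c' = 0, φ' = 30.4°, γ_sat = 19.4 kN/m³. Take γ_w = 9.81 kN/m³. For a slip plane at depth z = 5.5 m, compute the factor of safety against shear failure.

With seepage parallel to the slope and the water table at the surface, the effective normal stress on the slip plane uses the buoyant unit weight γ' = γ_sat − γ_w while the driving shear stress uses γ_sat:
FS = [c' + γ' z cos²β tanφ'] / [γ_sat z sinβ cosβ]
(For c' = 0 this reduces to FS = (γ'/γ_sat)·tanφ'/tanβ.)
γ' = 19.4 − 9.81 = 9.59 kN/m³
Numerator = 0.0 + 9.59·5.5·cos²12.3°·tan30.4° = 0.0 + 9.59·5.5·0.9546·0.5867 = 29.541 kPa
Denominator = 19.4·5.5·sin12.3°·cos12.3° = 19.4·5.5·0.2130·0.9770 = 22.209 kPa
FS = 29.541 / 22.209 = 1.330

FS = 1.33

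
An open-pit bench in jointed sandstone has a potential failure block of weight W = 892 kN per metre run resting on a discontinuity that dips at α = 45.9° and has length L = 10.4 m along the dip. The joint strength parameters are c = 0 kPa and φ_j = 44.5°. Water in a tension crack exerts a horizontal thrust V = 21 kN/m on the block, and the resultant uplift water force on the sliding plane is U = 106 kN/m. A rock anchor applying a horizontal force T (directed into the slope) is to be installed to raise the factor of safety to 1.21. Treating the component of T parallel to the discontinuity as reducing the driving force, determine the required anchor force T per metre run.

Resolving forces along and normal to the sliding plane, with the horizontal anchor force T adding T·sinα to the effective normal force and T·cosα acting up the plane against the driving force:
FS = [cL + (W cosα − U − V sinα + T sinα) tanφ_j] / [W sinα + V cosα − T cosα]
Without the anchor: N' = 499.7 kN/m, driving T_d = 655.2 kN/m, resisting R = 0·10.4 + 499.7·tan44.5° = 491.0 kN/m, FS = 0.75.
Setting FS = 1.21 and solving for T:
1.21·(655.2 − T cos45.9°) = 491.0 + T sin45.9°·tan44.5°
T·(sin45.9°·tan44.5° + 1.21·cos45.9°) = 1.21·655.2 − 491.0
T·(0.7181·0.9827 + 1.21·0.6959) = 792.8 − 491.0 = 301.7
T·1.5478 = 301.7
T = 195.0 kN/m

T = 195 kN/m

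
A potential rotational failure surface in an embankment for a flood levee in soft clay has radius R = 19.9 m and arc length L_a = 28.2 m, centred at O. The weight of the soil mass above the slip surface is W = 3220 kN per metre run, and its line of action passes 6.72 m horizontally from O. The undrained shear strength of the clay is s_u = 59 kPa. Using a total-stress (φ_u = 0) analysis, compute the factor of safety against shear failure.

Taking moments about the centre O, the resisting moment is provided by the undrained shear strength acting along the arc:
M_R = s_u·L_a·R = 59·28.20·19.9 = 33109.6 kN·m/m
M_D = W·d = 3220·6.72 = 21638.4 kN·m/m
FS = M_R / M_D = 33109.6 / 21638.4 = 1.530

FS = 1.53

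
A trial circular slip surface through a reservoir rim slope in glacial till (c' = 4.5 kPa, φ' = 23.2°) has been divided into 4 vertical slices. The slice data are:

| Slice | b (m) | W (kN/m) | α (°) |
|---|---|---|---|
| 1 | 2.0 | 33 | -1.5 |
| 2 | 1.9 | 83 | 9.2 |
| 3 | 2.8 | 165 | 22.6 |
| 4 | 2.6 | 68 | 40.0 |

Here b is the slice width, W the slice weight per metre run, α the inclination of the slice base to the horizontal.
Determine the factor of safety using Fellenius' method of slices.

FS = 1.53

Ordinary method of slices: FS = Σ[c'·Δl_i + (W_i cosα_i)·tanφ'] / Σ W_i sinα_i, with Δl_i = b_i / cosα_i.
Slice 1: Δl = 2.0/cos(-1.5°) = 2.001 m; N'_1 = 33·cos(-1.5°) = 33.0; c'Δl = 9.00; W sinα = -0.9
Slice 2: Δl = 1.9/cos9.2° = 1.925 m; N'_2 = 83·cos9.2° = 81.9; c'Δl = 8.66; W sinα = 13.3
Slice 3: Δl = 2.8/cos22.6° = 3.033 m; N'_3 = 165·cos22.6° = 152.3; c'Δl = 13.65; W sinα = 63.4
Slice 4: Δl = 2.6/cos40.0° = 3.394 m; N'_4 = 68·cos40.0° = 52.1; c'Δl = 15.27; W sinα = 43.7
Σc'Δl = 46.6 kN/m; ΣN' = 319.3 kN/m; ΣW sinα = 119.5 kN/m
Resisting = 46.6 + 319.3·tan23.2° = 46.6 + 136.9 = 183.5 kN/m
FS = 183.5 / 119.5 = 1.535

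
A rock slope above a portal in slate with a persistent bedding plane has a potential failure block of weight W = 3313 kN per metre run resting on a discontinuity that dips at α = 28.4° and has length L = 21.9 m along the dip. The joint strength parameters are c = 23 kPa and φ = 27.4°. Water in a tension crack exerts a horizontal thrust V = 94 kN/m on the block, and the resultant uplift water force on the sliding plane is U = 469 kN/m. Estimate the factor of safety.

Resolving the block weight along and normal to the plane and applying the Mohr–Coulomb strength on the joint:
N' = W cosα − U − V sinα = 3313·cos28.4° − 469 − 94·sin28.4° = 2400.6 kN/m
Driving force T = W sinα + V cosα = 3313·sin28.4° + 94·cos28.4° = 1658.4 kN/m
Resisting force R = c·L + N'·tanφ = 23·21.9 + 2400.6·tan27.4° = 503.7 + 1244.3 = 1748.0 kN/m
FS = R / T = 1748.0 / 1658.4 = 1.054

FS = 1.05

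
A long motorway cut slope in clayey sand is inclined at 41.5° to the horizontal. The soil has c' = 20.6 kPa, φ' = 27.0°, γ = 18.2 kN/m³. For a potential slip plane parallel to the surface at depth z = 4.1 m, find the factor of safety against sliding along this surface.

For an infinite slope with a slip plane parallel to the surface (no pore pressure): FS = [c' + γz cos²β tanφ'] / [γz sinβ cosβ].
γz = 18.2·4.1 = 74.62 kN/m²
Numerator = 20.6 + 74.62·cos²41.5°·tan27.0° = 20.6 + 74.62·0.5609·0.5095 = 41.927 kPa
Denominator = 74.62·sin41.5°·cos41.5° = 74.62·0.6626·0.7490 = 37.032 kPa
FS = 41.927 / 37.032 = 1.132

FS = 1.13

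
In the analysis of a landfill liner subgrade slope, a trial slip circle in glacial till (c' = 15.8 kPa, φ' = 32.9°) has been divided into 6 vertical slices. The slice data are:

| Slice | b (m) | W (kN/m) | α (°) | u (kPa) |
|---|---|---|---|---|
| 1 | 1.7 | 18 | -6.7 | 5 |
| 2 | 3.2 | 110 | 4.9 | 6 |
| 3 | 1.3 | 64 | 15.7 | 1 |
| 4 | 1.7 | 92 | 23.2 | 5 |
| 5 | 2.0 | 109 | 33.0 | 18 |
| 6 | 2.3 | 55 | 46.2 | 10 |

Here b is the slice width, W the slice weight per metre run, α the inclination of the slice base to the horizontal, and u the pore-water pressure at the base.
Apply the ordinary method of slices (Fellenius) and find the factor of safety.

FS = 2.53

Ordinary method of slices: FS = Σ[c'·Δl_i + (W_i cosα_i − u_i·Δl_i)·tanφ'] / Σ W_i sinα_i, with Δl_i = b_i / cosα_i.
Slice 1: Δl = 1.7/cos(-6.7°) = 1.712 m; N'_1 = 18·cos(-6.7°) − 5·1.712 = 9.3; c'Δl = 27.04; W sinα = -2.1
Slice 2: Δl = 3.2/cos4.9° = 3.212 m; N'_2 = 110·cos4.9° − 6·3.212 = 90.3; c'Δl = 50.75; W sinα = 9.4
Slice 3: Δl = 1.3/cos15.7° = 1.350 m; N'_3 = 64·cos15.7° − 1·1.350 = 60.3; c'Δl = 21.34; W sinα = 17.3
Slice 4: Δl = 1.7/cos23.2° = 1.850 m; N'_4 = 92·cos23.2° − 5·1.850 = 75.3; c'Δl = 29.22; W sinα = 36.2
Slice 5: Δl = 2.0/cos33.0° = 2.385 m; N'_5 = 109·cos33.0° − 18·2.385 = 48.5; c'Δl = 37.68; W sinα = 59.4
Slice 6: Δl = 2.3/cos46.2° = 3.323 m; N'_6 = 55·cos46.2° − 10·3.323 = 4.8; c'Δl = 52.50; W sinα = 39.7
Σc'Δl = 218.5 kN/m; ΣN' = 288.5 kN/m; ΣW sinα = 159.9 kN/m
Resisting = 218.5 + 288.5·tan32.9° = 218.5 + 186.7 = 405.2 kN/m
FS = 405.2 / 159.9 = 2.534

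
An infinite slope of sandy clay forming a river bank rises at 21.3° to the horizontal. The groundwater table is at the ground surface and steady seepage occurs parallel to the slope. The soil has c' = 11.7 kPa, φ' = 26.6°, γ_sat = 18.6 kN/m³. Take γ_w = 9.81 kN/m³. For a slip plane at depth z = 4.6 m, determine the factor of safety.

FS = 1.01

With seepage parallel to the slope and the water table at the surface, the effective normal stress on the slip plane uses the buoyant unit weight γ' = γ_sat − γ_w while the driving shear stress uses γ_sat:
FS = [c' + γ' z cos²β tanφ'] / [γ_sat z sinβ cosβ]
γ' = 18.6 − 9.81 = 8.79 kN/m³
Numerator = 11.7 + 8.79·4.6·cos²21.3°·tan26.6° = 11.7 + 8.79·4.6·0.8680·0.5008 = 29.276 kPa
Denominator = 18.6·4.6·sin21.3°·cos21.3° = 18.6·4.6·0.3633·0.9317 = 28.957 kPa
FS = 29.276 / 28.957 = 1.011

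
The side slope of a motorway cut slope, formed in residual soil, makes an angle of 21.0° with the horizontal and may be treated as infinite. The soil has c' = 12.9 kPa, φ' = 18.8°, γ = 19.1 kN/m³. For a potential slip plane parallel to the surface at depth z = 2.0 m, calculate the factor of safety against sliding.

For an infinite slope with a slip plane parallel to the surface (no pore pressure): FS = [c' + γz cos²β tanφ'] / [γz sinβ cosβ].
γz = 19.1·2.0 = 38.20 kN/m²
Numerator = 12.9 + 38.20·cos²21.0°·tan18.8° = 12.9 + 38.20·0.8716·0.3404 = 24.234 kPa
Denominator = 38.20·sin21.0°·cos21.0° = 38.20·0.3584·0.9336 = 12.780 kPa
FS = 24.234 / 12.780 = 1.896

FS = 1.90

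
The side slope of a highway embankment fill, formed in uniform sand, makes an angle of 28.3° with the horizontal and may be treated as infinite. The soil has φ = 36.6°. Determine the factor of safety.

For a dry cohesionless infinite slope the factor of safety is FS = tanφ / tanβ.
FS = tan36.6° / tan28.3° = 0.7427 / 0.5384 = 1.379

FS = 1.38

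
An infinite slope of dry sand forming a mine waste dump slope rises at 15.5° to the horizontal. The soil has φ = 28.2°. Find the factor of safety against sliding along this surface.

For a dry cohesionless infinite slope the factor of safety is FS = tanφ / tanβ.
FS = tan28.2° / tan15.5° = 0.5362 / 0.2773 = 1.933

FS = 1.93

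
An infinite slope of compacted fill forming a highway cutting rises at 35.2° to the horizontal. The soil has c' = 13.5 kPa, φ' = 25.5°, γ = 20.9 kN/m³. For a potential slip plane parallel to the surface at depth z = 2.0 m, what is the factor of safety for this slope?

FS = 1.36

For an infinite slope with a slip plane parallel to the surface (no pore pressure): FS = [c' + γz cos²β tanφ'] / [γz sinβ cosβ].
γz = 20.9·2.0 = 41.80 kN/m²
Numerator = 13.5 + 41.80·cos²35.2°·tan25.5° = 13.5 + 41.80·0.6677·0.4770 = 26.813 kPa
Denominator = 41.80·sin35.2°·cos35.2° = 41.80·0.5764·0.8171 = 19.689 kPa
FS = 26.813 / 19.689 = 1.362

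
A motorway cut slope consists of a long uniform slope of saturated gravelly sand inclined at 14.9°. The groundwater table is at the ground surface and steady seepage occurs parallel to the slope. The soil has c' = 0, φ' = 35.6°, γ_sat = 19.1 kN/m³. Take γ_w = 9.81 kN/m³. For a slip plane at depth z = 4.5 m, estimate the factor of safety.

FS = 1.31

With seepage parallel to the slope and the water table at the surface, the effective normal stress on the slip plane uses the buoyant unit weight γ' = γ_sat − γ_w while the driving shear stress uses γ_sat:
FS = [c' + γ' z cos²β tanφ'] / [γ_sat z sinβ cosβ]
(For c' = 0 this reduces to FS = (γ'/γ_sat)·tanφ'/tanβ.)
γ' = 19.1 − 9.81 = 9.29 kN/m³
Numerator = 0.0 + 9.29·4.5·cos²14.9°·tan35.6° = 0.0 + 9.29·4.5·0.9339·0.7159 = 27.951 kPa
Denominator = 19.1·4.5·sin14.9°·cos14.9° = 19.1·4.5·0.2571·0.9664 = 21.357 kPa
FS = 27.951 / 21.357 = 1.309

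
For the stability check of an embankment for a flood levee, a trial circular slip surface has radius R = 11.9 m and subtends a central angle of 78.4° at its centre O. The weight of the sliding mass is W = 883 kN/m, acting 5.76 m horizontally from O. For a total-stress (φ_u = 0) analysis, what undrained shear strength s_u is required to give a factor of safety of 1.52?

s_u = 39.9 kPa

FS = s_u·L_a·R / (W·d), so s_u = FS·W·d / (L_a·R).
Arc length L_a = R·θ = 11.9·(78.4°·π/180) = 11.9·1.3683 = 16.28 m
s_u = 1.52·883·5.76 / (16.28·11.9) = 7730.8 / 193.77 = 39.90 kPa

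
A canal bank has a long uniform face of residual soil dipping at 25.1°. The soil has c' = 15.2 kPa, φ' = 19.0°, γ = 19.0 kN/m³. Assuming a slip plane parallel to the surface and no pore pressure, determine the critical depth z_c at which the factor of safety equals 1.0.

z_c = 7.86 m

Setting FS = 1.00 in FS = [c' + γz cos²β tanφ'] / [γz sinβ cosβ] and solving for z:
z = c' / [γ cosβ (FS·sinβ − cosβ·tanφ')]
  = 15.2 / [19.0·cos25.1°·(1.00·sin25.1° − cos25.1°·tan19.0°)]
  = 15.2 / [19.0·0.9056·(1.00·0.4242 − 0.9056·0.3443)]
  = 15.2 / 1.9337 = 7.861 m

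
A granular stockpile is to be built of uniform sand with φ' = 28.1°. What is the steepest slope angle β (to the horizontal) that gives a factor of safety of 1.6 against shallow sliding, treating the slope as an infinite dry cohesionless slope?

For an infinite dry cohesionless slope FS = tanφ'/tanβ, so tanβ = tanφ' / FS.
tanβ = tan28.1° / 1.6 = 0.5340 / 1.6 = 0.3337
β = arctan(0.3337) = 18.45°

β = 18.5°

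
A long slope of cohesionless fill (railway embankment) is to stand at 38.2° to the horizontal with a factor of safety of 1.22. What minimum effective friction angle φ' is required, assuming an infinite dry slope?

FS = tanφ'/tanβ ⇒ tanφ' = FS · tanβ = 1.22 · tan38.2° = 0.9600
φ' = arctan(0.9600) = 43.83°

φ' = 43.8°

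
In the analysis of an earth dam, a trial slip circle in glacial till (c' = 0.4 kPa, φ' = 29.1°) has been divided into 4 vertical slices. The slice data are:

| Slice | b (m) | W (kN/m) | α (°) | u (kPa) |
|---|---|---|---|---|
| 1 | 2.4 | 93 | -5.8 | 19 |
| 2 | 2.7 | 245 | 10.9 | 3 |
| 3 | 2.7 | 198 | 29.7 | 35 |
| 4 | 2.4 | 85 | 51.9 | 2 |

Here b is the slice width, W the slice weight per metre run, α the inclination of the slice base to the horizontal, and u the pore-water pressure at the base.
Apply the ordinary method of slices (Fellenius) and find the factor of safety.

FS = 1.09

Ordinary method of slices: FS = Σ[c'·Δl_i + (W_i cosα_i − u_i·Δl_i)·tanφ'] / Σ W_i sinα_i, with Δl_i = b_i / cosα_i.
Slice 1: Δl = 2.4/cos(-5.8°) = 2.412 m; N'_1 = 93·cos(-5.8°) − 19·2.412 = 46.7; c'Δl = 0.96; W sinα = -9.4
Slice 2: Δl = 2.7/cos10.9° = 2.750 m; N'_2 = 245·cos10.9° − 3·2.750 = 232.3; c'Δl = 1.10; W sinα = 46.3
Slice 3: Δl = 2.7/cos29.7° = 3.108 m; N'_3 = 198·cos29.7° − 35·3.108 = 63.2; c'Δl = 1.24; W sinα = 98.1
Slice 4: Δl = 2.4/cos51.9° = 3.890 m; N'_4 = 85·cos51.9° − 2·3.890 = 44.7; c'Δl = 1.56; W sinα = 66.9
Σc'Δl = 4.9 kN/m; ΣN' = 386.9 kN/m; ΣW sinα = 201.9 kN/m
Resisting = 4.9 + 386.9·tan29.1° = 4.9 + 215.3 = 220.2 kN/m
FS = 220.2 / 201.9 = 1.091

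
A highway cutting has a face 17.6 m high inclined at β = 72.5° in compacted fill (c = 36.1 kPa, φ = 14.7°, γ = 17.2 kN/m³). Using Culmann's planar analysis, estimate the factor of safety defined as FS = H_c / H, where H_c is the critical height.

H_c = (4c/γ) · sinβ cosφ / [1 − cos(β − φ)]
    = (4·36.1/17.2) · sin72.5°·cos14.7° / [1 − cos57.8°]
    = 8.395 · 0.9225 / 0.4671 = 16.58 m
FS = H_c / H = 16.58 / 17.6 = 0.942

FS = 0.94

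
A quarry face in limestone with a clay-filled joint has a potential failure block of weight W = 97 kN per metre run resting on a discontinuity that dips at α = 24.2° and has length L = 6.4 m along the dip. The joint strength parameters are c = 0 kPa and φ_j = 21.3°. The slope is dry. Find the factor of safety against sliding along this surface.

Resolving the block weight along and normal to the plane and applying the Mohr–Coulomb strength on the joint:
N' = W cosα = 97·cos24.2° = 88.5 kN/m
Driving force T = W sinα = 97·sin24.2° = 39.8 kN/m
Resisting force R = c·L + N'·tanφ_j = 0·6.4 + 88.5·tan21.3° = 0.0 + 34.5 = 34.5 kN/m
FS = R / T = 34.5 / 39.8 = 0.868

FS = 0.87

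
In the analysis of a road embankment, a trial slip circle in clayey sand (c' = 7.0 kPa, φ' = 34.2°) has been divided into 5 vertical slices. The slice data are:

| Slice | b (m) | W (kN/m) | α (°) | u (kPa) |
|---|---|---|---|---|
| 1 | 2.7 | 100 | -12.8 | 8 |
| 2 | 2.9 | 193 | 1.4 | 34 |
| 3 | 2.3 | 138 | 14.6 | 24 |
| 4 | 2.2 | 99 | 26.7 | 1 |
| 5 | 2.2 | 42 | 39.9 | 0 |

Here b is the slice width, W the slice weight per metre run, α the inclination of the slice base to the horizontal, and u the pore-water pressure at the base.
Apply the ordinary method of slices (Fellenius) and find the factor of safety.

Ordinary method of slices: FS = Σ[c'·Δl_i + (W_i cosα_i − u_i·Δl_i)·tanφ'] / Σ W_i sinα_i, with Δl_i = b_i / cosα_i.
Slice 1: Δl = 2.7/cos(-12.8°) = 2.769 m; N'_1 = 100·cos(-12.8°) − 8·2.769 = 75.4; c'Δl = 19.38; W sinα = -22.2
Slice 2: Δl = 2.9/cos1.4° = 2.901 m; N'_2 = 193·cos1.4° − 34·2.901 = 94.3; c'Δl = 20.31; W sinα = 4.7
Slice 3: Δl = 2.3/cos14.6° = 2.377 m; N'_3 = 138·cos14.6° − 24·2.377 = 76.5; c'Δl = 16.64; W sinα = 34.8
Slice 4: Δl = 2.2/cos26.7° = 2.463 m; N'_4 = 99·cos26.7° − 1·2.463 = 86.0; c'Δl = 17.24; W sinα = 44.5
Slice 5: Δl = 2.2/cos39.9° = 2.868 m; N'_5 = 42·cos39.9° − 0·2.868 = 32.2; c'Δl = 20.07; W sinα = 26.9
Σc'Δl = 93.6 kN/m; ΣN' = 364.4 kN/m; ΣW sinα = 88.8 kN/m
Resisting = 93.6 + 364.4·tan34.2° = 93.6 + 247.6 = 341.3 kN/m
FS = 341.3 / 88.8 = 3.844

FS = 3.84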